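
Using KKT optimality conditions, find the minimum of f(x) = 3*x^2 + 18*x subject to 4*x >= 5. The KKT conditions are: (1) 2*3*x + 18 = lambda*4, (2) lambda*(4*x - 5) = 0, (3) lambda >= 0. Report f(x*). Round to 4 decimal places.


Step 1: Try lambda = 0 (constraint inactive).
x_unc = -18/(2*3) = -3.0
Check: 4*-3.0 = -12.0 < 5 -- violated!
Step 2: Constraint must be active: 4*x = 5
x* = 5/4 = 1.25
lambda = (2*3*1.25 + 18)/4 = 6.375
Step 3: Compute optimal value.
f(x*) = 3*1.25^2 + 18*1.25 = 27.1875


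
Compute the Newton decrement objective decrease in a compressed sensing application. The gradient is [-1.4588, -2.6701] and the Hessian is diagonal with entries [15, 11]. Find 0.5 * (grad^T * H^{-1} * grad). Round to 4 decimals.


Step 1: H is diagonal, so H^(-1) * g = [-0.0973, -0.2427].
Step 2: g^T H^(-1) g = sum_i g_i^2 / H_ii
  = (-1.4588)^2/15 + (-2.6701)^2/11
  = 0.1419 + 0.6481 = 0.79
Step 3: Objective decrease = 0.5 * g^T H^(-1) g = 0.395


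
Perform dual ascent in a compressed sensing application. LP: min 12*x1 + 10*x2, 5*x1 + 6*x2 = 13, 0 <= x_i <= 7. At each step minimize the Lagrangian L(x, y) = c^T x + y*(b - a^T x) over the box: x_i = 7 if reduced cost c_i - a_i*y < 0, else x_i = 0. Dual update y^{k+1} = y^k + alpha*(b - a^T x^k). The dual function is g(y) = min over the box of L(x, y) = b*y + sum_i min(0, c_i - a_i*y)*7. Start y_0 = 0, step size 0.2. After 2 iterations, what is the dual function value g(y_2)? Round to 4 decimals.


Dual ascent for LP: min 12*x1 + 10*x2, 5*x1 + 6*x2 = 13, 0 <= x_i <= 7
Step 1: y^k = 0.0, reduced costs: (12.0, 10.0)
  x^k = (0.0, 0.0), subgradient = b - a^T x = 13.0
  y^{k+1} = 0.0 + 0.2*13.0 = 2.6
Step 2: y^k = 2.6, reduced costs: (-1.0, -5.6)
  x^k = (7.0, 7.0), subgradient = b - a^T x = -64.0
  y^{k+1} = 2.6 + 0.2*-64.0 = -10.2
Dual objective at y_2 = -10.2: reduced costs (63.0, 71.2), box minimizer x = (0.0, 0.0)
g(y_2) = b*y + (c1 - a1*y)*x1 + (c2 - a2*y)*x2 = 13*(-10.2) + 63.0*0.0 + 71.2*0.0 = -132.6 + 0.0 + 0.0 = -132.6


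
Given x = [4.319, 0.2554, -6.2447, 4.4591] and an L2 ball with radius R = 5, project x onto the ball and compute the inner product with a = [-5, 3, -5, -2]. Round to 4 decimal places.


Step 1: Compute ||x|| (intermediates to 6 decimals).
||x|| = sqrt(4.319^2 + 0.2554^2 + (-6.2447)^2 + 4.4591^2) = 8.80902
Step 2: Project.
Since ||x|| > R, scale = R/||x|| = 5/8.80902 = 0.5676, proj(x) = scale * x
proj(x) = [2.451464, 0.144965, -3.544492, 2.530985]
Step 3: Dot product.
a^T * proj(x) = -5*2.451464 + 3*0.144965 - 5*(-3.544492) - 2*2.530985 = 0.8381


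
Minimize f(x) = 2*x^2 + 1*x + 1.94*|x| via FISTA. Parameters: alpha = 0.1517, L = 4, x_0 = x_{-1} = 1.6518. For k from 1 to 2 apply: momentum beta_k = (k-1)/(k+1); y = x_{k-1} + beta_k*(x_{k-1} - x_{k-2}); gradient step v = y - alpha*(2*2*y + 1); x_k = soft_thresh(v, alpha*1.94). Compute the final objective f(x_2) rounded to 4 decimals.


FISTA on f(x) = 2*x^2 + 1*x + 1.94*|x|
L = 4, alpha = 0.1517
Iteration 1: beta = 0.0, y = 1.6518 + 0.0*(1.6518 - 1.6518) = 1.6518
  grad(y) = 7.6072, v = y - alpha*grad = 0.4978
  prox(v) = soft_thresh(0.4978, 0.2943) = 0.2035
Iteration 2: beta = 0.3333, y = 0.2035 + 0.3333*(0.2035 - 1.6518) = -0.2793
  grad(y) = -0.1171, v = y - alpha*grad = -0.2615
  prox(v) = soft_thresh(-0.2615, 0.2943) = 0.0
f(x_2) = 2*0.0^2 + 1*0.0 + 1.94*|0.0| = 0.0


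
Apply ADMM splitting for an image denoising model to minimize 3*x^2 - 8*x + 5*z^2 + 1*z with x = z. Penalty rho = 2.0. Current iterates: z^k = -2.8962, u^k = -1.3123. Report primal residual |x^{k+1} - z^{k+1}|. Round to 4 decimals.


ADMM iteration with rho = 2.0, z^k = -2.8962, u^k = -1.3123
Step 1: x-update.
Minimize 3*x^2 - 8*x + (2.0/2)*(x + 2.8962 - 1.3123)^2
FOC: (2*3 + 2.0)*x = 8 + 2.0*(-2.8962 + 1.3123)
x^{k+1} = 0.604
Step 2: z-update.
Minimize 5*z^2 + 1*z + (2.0/2)*(0.604 - z - 1.3123)^2
FOC: (2*5 + 2.0)*z = -1 + 2.0*(0.604 - 1.3123)
z^{k+1} = -0.2014
Step 3: u-update.
u^{k+1} = -1.3123 + 0.604 + 0.2014 = -0.5069
Step 4: Primal residual = |0.604 + 0.2014| = 0.8054


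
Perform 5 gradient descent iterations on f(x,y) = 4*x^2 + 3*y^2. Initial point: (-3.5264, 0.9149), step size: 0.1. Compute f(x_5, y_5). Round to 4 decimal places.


Gradient descent on f(x,y) = 4*x^2 + 3*y^2.
Starting point: (-3.5264, 0.9149), alpha = 0.1
Step 1: grad_x = 2*4*-3.5264 = -28.2112, grad_y = 2*3*0.9149 = 5.4894
  x_1 = -3.5264 - 0.1*-28.2112 = -0.7053
  y_1 = 0.9149 - 0.1*5.4894 = 0.366
Step 2: grad_x = 2*4*-0.7053 = -5.6422, grad_y = 2*3*0.366 = 2.1958
  x_2 = -0.7053 - 0.1*-5.6422 = -0.1411
  y_2 = 0.366 - 0.1*2.1958 = 0.1464
Step 3: grad_x = 2*4*-0.1411 = -1.1284, grad_y = 2*3*0.1464 = 0.8783
  x_3 = -0.1411 - 0.1*-1.1284 = -0.0282
  y_3 = 0.1464 - 0.1*0.8783 = 0.0586
Step 4: grad_x = 2*4*-0.0282 = -0.2257, grad_y = 2*3*0.0586 = 0.3513
  x_4 = -0.0282 - 0.1*-0.2257 = -0.0056
  y_4 = 0.0586 - 0.1*0.3513 = 0.0234
Step 5: grad_x = 2*4*-0.0056 = -0.0451, grad_y = 2*3*0.0234 = 0.1405
  x_5 = -0.0056 - 0.1*-0.0451 = -0.0011
  y_5 = 0.0234 - 0.1*0.1405 = 0.0094
f(-0.0011, 0.0094) = 4*(-0.0011)^2 + 3*0.0094^2 = 0.0003


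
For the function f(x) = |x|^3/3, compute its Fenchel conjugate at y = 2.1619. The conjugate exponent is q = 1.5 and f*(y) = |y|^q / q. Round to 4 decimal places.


The conjugate exponent q satisfies 1/p + 1/q = 1.
p = 3, so q = 3/(3 - 1) = 1.5
|y|^q = 2.1619^1.5 = 3.1787
f*(2.1619) = 3.1787 / 1.5 = 2.1192


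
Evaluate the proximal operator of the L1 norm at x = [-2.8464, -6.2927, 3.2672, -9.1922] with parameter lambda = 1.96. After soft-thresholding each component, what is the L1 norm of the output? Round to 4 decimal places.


Soft-thresholding with lambda = 1.96:
prox(-2.8464) = sign(-2.8464)*max(|-2.8464| - 1.96, 0) = -0.8864
prox(-6.2927) = sign(-6.2927)*max(|-6.2927| - 1.96, 0) = -4.3327
prox(3.2672) = sign(3.2672)*max(|3.2672| - 1.96, 0) = 1.3072
prox(-9.1922) = sign(-9.1922)*max(|-9.1922| - 1.96, 0) = -7.2322
prox(x) = [-0.8864, -4.3327, 1.3072, -7.2322]
||prox(x)||_1 = 0.8864 + 4.3327 + 1.3072 + 7.2322 = 13.7585


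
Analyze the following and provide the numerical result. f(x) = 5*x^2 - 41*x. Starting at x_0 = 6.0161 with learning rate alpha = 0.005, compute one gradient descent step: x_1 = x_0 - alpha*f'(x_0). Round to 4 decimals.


We compute the gradient at x_0 and apply the update.
f'(x) = 10*x - 41
f'(6.0161) = 10*6.0161 - 41 = 19.161
x_1 = 6.0161 - 0.005*19.161 = 5.9203


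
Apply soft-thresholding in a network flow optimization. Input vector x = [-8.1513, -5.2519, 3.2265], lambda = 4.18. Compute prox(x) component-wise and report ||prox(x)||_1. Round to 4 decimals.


Soft-thresholding with lambda = 4.18:
prox(-8.1513) = sign(-8.1513)*max(|-8.1513| - 4.18, 0) = -3.9713
prox(-5.2519) = sign(-5.2519)*max(|-5.2519| - 4.18, 0) = -1.0719
prox(3.2265) = sign(3.2265)*max(|3.2265| - 4.18, 0) = 0.0
prox(x) = [-3.9713, -1.0719, 0.0]
||prox(x)||_1 = 3.9713 + 1.0719 + 0.0 = 5.0432


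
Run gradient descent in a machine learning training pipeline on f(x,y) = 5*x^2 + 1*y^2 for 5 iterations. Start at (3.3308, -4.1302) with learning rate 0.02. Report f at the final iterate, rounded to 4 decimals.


Gradient descent on f(x,y) = 5*x^2 + 1*y^2.
Starting point: (3.3308, -4.1302), alpha = 0.02
Step 1: grad_x = 2*5*3.3308 = 33.308, grad_y = 2*1*-4.1302 = -8.2604
  x_1 = 3.3308 - 0.02*33.308 = 2.6646
  y_1 = -4.1302 - 0.02*-8.2604 = -3.965
Step 2: grad_x = 2*5*2.6646 = 26.6464, grad_y = 2*1*-3.965 = -7.93
  x_2 = 2.6646 - 0.02*26.6464 = 2.1317
  y_2 = -3.965 - 0.02*-7.93 = -3.8064
Step 3: grad_x = 2*5*2.1317 = 21.3171, grad_y = 2*1*-3.8064 = -7.6128
  x_3 = 2.1317 - 0.02*21.3171 = 1.7054
  y_3 = -3.8064 - 0.02*-7.6128 = -3.6541
Step 4: grad_x = 2*5*1.7054 = 17.0537, grad_y = 2*1*-3.6541 = -7.3083
  x_4 = 1.7054 - 0.02*17.0537 = 1.3643
  y_4 = -3.6541 - 0.02*-7.3083 = -3.508
Step 5: grad_x = 2*5*1.3643 = 13.643, grad_y = 2*1*-3.508 = -7.0159
  x_5 = 1.3643 - 0.02*13.643 = 1.0914
  y_5 = -3.508 - 0.02*-7.0159 = -3.3677
f(1.0914, -3.3677) = 5*1.0914^2 + 1*(-3.3677)^2 = 17.2973


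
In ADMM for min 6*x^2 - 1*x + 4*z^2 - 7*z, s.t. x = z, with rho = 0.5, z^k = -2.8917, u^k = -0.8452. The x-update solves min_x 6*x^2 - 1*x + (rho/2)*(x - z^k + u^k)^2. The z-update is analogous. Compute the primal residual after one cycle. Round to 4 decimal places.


ADMM iteration with rho = 0.5, z^k = -2.8917, u^k = -0.8452
Step 1: x-update.
Minimize 6*x^2 - 1*x + (0.5/2)*(x + 2.8917 - 0.8452)^2
FOC: (2*6 + 0.5)*x = 1 + 0.5*(-2.8917 + 0.8452)
x^{k+1} = -0.0019
Step 2: z-update.
Minimize 4*z^2 - 7*z + (0.5/2)*(-0.0019 - z - 0.8452)^2
FOC: (2*4 + 0.5)*z = 7 + 0.5*(-0.0019 - 0.8452)
z^{k+1} = 0.7737
Step 3: u-update.
u^{k+1} = -0.8452 - 0.0019 - 0.7737 = -1.6208
Step 4: Primal residual = |-0.0019 - 0.7737| = 0.7756


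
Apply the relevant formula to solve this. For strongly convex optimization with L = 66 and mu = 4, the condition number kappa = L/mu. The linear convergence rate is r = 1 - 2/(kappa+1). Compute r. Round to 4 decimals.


Step 1: Compute the condition number.
kappa = L/mu = 66/4 = 16.5
Step 2: Compute the convergence rate.
r = 1 - 2/(kappa + 1) = 1 - 2*mu/(L + mu) = (L - mu)/(L + mu) = 62/70 = 0.8857


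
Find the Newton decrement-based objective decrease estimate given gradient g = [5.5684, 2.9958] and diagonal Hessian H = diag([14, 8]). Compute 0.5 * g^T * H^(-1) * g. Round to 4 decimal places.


Step 1: H is diagonal, so H^(-1) * g = [0.3977, 0.3745].
Step 2: g^T H^(-1) g = sum_i g_i^2 / H_ii
  = (5.5684)^2/14 + (2.9958)^2/8
  = 2.2148 + 1.1219 = 3.3366
Step 3: Objective decrease = 0.5 * g^T H^(-1) g = 1.6683


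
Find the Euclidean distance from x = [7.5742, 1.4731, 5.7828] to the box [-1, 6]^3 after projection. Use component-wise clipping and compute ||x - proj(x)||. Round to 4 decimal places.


Project each component onto [-1, 6].
clip(7.5742) = 6.0, clip(1.4731) = 1.4731, clip(5.7828) = 5.7828
Projection = [6.0, 1.4731, 5.7828]
Squared diffs: [2.4781, 0.0, 0.0]
Distance = sqrt(2.4781) = 1.5742


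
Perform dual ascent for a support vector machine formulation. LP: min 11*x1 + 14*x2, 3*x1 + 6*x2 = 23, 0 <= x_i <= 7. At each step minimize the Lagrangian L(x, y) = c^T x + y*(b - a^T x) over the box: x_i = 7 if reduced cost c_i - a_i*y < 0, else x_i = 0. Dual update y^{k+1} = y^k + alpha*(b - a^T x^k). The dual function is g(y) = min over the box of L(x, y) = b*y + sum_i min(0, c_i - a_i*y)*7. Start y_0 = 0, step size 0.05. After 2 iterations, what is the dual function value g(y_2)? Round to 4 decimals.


Dual ascent for LP: min 11*x1 + 14*x2, 3*x1 + 6*x2 = 23, 0 <= x_i <= 7
Step 1: y^k = 0.0, reduced costs: (11.0, 14.0)
  x^k = (0.0, 0.0), subgradient = b - a^T x = 23.0
  y^{k+1} = 0.0 + 0.05*23.0 = 1.15
Step 2: y^k = 1.15, reduced costs: (7.55, 7.1)
  x^k = (0.0, 0.0), subgradient = b - a^T x = 23.0
  y^{k+1} = 1.15 + 0.05*23.0 = 2.3
Dual objective at y_2 = 2.3: reduced costs (4.1, 0.2), box minimizer x = (0.0, 0.0)
g(y_2) = b*y + (c1 - a1*y)*x1 + (c2 - a2*y)*x2 = 23*2.3 + 4.1*0.0 + 0.2*0.0 = 52.9 + 0.0 + 0.0 = 52.9


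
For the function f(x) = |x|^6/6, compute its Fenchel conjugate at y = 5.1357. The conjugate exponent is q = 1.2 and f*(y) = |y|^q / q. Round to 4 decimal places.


The conjugate exponent q satisfies 1/p + 1/q = 1.
p = 6, so q = 6/(6 - 1) = 1.2
|y|^q = 5.1357^1.2 = 7.1239
f*(5.1357) = 7.1239 / 1.2 = 5.9366


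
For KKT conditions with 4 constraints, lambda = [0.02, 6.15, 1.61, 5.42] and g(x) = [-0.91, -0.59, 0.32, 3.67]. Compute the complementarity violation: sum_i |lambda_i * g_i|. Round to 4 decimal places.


KKT complementary slackness check:
lambda_1 * g_1 = 0.02 * -0.91 = -0.0182
lambda_2 * g_2 = 6.15 * -0.59 = -3.6285
lambda_3 * g_3 = 1.61 * 0.32 = 0.5152
lambda_4 * g_4 = 5.42 * 3.67 = 19.8914
Total violation = 0.0182 + 3.6285 + 0.5152 + 19.8914 = 24.0533


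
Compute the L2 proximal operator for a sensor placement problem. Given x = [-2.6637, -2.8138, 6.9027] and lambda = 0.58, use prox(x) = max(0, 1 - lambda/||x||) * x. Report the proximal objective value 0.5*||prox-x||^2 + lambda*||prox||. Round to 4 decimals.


Step 1: Compute ||x||.
||x|| = 7.9158
Step 2: Compute scaling factor.
scale = max(0, 1 - 0.58/7.9158) = 0.9267
Step 3: prox(x) = [-2.4685, -2.6076, 6.3969]
||prox(x)|| = 7.3358
Step 4: Proximal objective.
0.5*||prox-x||^2 = 0.1682
lambda*||prox|| = 4.2548
Total = 4.423


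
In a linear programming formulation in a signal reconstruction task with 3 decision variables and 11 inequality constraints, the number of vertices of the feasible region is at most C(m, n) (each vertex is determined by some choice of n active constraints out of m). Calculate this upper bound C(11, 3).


Each vertex corresponds to some choice of n active constraints out of m, so the number of vertices is at most C(m, n) = m! / (n!(m-n)!).
m = 11, n = 3
Numerator: 11 * 10 * 9
Denominator: 3! = 6
C(11, 3) = 165


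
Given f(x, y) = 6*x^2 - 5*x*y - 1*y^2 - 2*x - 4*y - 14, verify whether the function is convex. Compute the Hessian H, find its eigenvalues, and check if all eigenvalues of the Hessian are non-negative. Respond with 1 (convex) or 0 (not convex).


The Hessian of f(x,y) = 6*x^2 - 5*x*y - 1*y^2 - 2*x - 4*y - 14 is:
H = [[12, -5], [-5, -2]]
Trace = 12 - 2 = 10
Determinant = 12*-2 - (-5)^2 = -49
Discriminant = (10)^2 - 4*-49 = 296.0
Eigenvalues: lambda_1 = -3.6023, lambda_2 = 13.6023
The function is not convex.

0


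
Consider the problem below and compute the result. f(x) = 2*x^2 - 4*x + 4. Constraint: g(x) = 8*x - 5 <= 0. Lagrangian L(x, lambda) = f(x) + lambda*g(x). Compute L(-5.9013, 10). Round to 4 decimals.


Step 1: Evaluate f(x).
f(-5.9013) = 2*(-5.9013)^2 - 4*(-5.9013) + 4 = 97.2559
Step 2: Evaluate g(x).
g(-5.9013) = 8*-5.9013 - 5 = -52.2104
Step 3: Compute Lagrangian.
L = 97.2559 + 10*-52.2104 = -424.8481


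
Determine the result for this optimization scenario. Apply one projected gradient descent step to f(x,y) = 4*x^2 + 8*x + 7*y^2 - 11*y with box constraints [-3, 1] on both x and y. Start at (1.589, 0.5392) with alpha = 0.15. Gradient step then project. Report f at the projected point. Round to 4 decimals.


Step 1: Compute gradient at (1.589, 0.5392).
grad_x = 2*4*1.589 + 8 = 20.712
grad_y = 2*7*0.5392 - 11 = -3.4512
Step 2: Gradient step.
x_raw = 1.589 - 0.15*20.712 = -1.5178
y_raw = 0.5392 - 0.15*-3.4512 = 1.0569
Step 3: Project onto [-3, 1].
x_proj = clip(-1.5178) = -1.5178
y_proj = clip(1.0569) = 1.0
Step 4: Evaluate f.
f(-1.5178, 1.0) = -6.9275


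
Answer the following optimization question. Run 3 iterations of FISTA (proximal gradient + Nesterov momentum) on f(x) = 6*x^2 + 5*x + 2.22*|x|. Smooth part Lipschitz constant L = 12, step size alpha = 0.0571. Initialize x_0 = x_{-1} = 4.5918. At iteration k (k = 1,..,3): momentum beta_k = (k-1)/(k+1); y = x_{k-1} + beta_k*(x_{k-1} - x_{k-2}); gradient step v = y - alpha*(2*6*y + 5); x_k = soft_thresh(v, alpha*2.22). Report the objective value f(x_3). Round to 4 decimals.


FISTA on f(x) = 6*x^2 + 5*x + 2.22*|x|
L = 12, alpha = 0.0571
Iteration 1: beta = 0.0, y = 4.5918 + 0.0*(4.5918 - 4.5918) = 4.5918
  grad(y) = 60.1016, v = y - alpha*grad = 1.16
  prox(v) = soft_thresh(1.16, 0.1268) = 1.0332
Iteration 2: beta = 0.3333, y = 1.0332 + 0.3333*(1.0332 - 4.5918) = -0.153
  grad(y) = 3.1646, v = y - alpha*grad = -0.3336
  prox(v) = soft_thresh(-0.3336, 0.1268) = -0.2069
Iteration 3: beta = 0.5, y = -0.2069 + 0.5*(-0.2069 - 1.0332) = -0.8269
  grad(y) = -4.9234, v = y - alpha*grad = -0.5458
  prox(v) = soft_thresh(-0.5458, 0.1268) = -0.4191
f(x_3) = 6*(-0.4191)^2 + 5*(-0.4191) + 2.22*|-0.4191| = -0.1113


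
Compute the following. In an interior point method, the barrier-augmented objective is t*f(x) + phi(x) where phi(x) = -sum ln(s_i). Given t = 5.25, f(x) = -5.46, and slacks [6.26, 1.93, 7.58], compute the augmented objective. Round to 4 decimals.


Step 1: Compute log-barrier.
ln values: [1.8342, 0.6575, 2.0255]
phi = -(1.8342 + 0.6575 + 2.0255) = -4.5172
Step 2: Compute augmented objective.
t*f(x) = 5.25*-5.46 = -28.665
Total = -28.665 - 4.5172 = -33.1822


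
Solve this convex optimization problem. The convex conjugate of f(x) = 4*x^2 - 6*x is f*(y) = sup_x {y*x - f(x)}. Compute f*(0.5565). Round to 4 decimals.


f*(y) = sup_x {y*x - a*x^2 - b*x} = sup_x {(y-b)*x - a*x^2}
FOC: (y - b) - 2a*x = 0 => x* = (y - b)/(2a)
x* = (0.5565 + 6)/(2*4) = 0.8196
f*(0.5565) = (y-b)^2/(4a) = (0.5565 + 6)^2/(4*4)
= 42.9877/16 = 2.6867


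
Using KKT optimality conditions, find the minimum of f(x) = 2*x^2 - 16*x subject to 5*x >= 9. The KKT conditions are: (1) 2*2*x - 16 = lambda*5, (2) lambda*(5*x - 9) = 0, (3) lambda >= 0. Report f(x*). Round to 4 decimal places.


Step 1: Try lambda = 0 (constraint inactive).
Stationarity: 2*2*x - 16 = 0
x* = 16/(2*2) = 4.0
Check constraint: 5*4.0 = 20.0 >= 9 -- satisfied.
Step 2: Compute optimal value.
f(x*) = 2*4.0^2 - 16*4.0 = -32.0


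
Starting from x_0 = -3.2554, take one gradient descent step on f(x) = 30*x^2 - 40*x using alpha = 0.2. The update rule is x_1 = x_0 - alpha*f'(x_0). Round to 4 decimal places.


We compute the gradient at x_0 and apply the update.
f'(x) = 60*x - 40
f'(-3.2554) = 60*-3.2554 - 40 = -235.324
x_1 = -3.2554 - 0.2*-235.324 = 43.8094


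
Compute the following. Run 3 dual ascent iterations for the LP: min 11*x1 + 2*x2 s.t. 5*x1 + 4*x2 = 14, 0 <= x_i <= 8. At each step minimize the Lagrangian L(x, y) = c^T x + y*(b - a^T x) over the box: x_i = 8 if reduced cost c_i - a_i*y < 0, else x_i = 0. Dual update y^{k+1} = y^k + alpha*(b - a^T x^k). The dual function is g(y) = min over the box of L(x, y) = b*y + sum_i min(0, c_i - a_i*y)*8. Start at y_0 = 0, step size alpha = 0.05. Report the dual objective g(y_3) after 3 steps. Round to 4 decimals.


Dual ascent for LP: min 11*x1 + 2*x2, 5*x1 + 4*x2 = 14, 0 <= x_i <= 8
Step 1: y^k = 0.0, reduced costs: (11.0, 2.0)
  x^k = (0.0, 0.0), subgradient = b - a^T x = 14.0
  y^{k+1} = 0.0 + 0.05*14.0 = 0.7
Step 2: y^k = 0.7, reduced costs: (7.5, -0.8)
  x^k = (0.0, 8.0), subgradient = b - a^T x = -18.0
  y^{k+1} = 0.7 + 0.05*-18.0 = -0.2
Step 3: y^k = -0.2, reduced costs: (12.0, 2.8)
  x^k = (0.0, 0.0), subgradient = b - a^T x = 14.0
  y^{k+1} = -0.2 + 0.05*14.0 = 0.5
Dual objective at y_3 = 0.5: reduced costs (8.5, 0.0), box minimizer x = (0.0, 0.0)
g(y_3) = b*y + (c1 - a1*y)*x1 + (c2 - a2*y)*x2 = 14*0.5 + 8.5*0.0 + 0.0*0.0 = 7.0 + 0.0 + 0.0 = 7.0


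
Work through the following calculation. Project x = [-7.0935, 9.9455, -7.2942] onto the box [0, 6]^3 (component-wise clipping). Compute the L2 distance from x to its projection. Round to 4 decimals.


Project each component onto [0, 6].
clip(-7.0935) = 0.0, clip(9.9455) = 6.0, clip(-7.2942) = 0.0
Projection = [0.0, 6.0, 0.0]
Squared diffs: [50.3177, 15.567, 53.2054]
Distance = sqrt(119.0901) = 10.9128


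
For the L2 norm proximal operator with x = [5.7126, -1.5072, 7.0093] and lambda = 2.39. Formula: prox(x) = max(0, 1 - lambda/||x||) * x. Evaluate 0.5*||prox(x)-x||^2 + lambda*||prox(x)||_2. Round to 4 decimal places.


Step 1: Compute ||x||.
||x|| = 9.1671
Step 2: Compute scaling factor.
scale = max(0, 1 - 2.39/9.1671) = 0.7393
Step 3: prox(x) = [4.2232, -1.1143, 5.1819]
||prox(x)|| = 6.7771
Step 4: Proximal objective.
0.5*||prox-x||^2 = 2.8561
lambda*||prox|| = 16.1973
Total = 19.0533


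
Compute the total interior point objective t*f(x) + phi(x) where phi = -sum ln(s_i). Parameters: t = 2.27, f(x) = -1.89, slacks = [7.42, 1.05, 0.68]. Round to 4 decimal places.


Step 1: Compute log-barrier.
ln values: [2.0042, 0.0488, -0.3857]
phi = -(2.0042 + 0.0488 - 0.3857) = -1.6673
Step 2: Compute augmented objective.
t*f(x) = 2.27*-1.89 = -4.2903
Total = -4.2903 - 1.6673 = -5.9576


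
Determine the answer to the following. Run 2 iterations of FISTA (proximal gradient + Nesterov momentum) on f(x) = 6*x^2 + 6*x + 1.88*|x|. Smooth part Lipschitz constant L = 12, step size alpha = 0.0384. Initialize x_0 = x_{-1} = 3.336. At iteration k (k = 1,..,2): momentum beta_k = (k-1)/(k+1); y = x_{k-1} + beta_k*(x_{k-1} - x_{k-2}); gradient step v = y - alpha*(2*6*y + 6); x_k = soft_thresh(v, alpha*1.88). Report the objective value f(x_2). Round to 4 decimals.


FISTA on f(x) = 6*x^2 + 6*x + 1.88*|x|
L = 12, alpha = 0.0384
Iteration 1: beta = 0.0, y = 3.336 + 0.0*(3.336 - 3.336) = 3.336
  grad(y) = 46.032, v = y - alpha*grad = 1.5684
  prox(v) = soft_thresh(1.5684, 0.0722) = 1.4962
Iteration 2: beta = 0.3333, y = 1.4962 + 0.3333*(1.4962 - 3.336) = 0.8829
  grad(y) = 16.5949, v = y - alpha*grad = 0.2457
  prox(v) = soft_thresh(0.2457, 0.0722) = 0.1735
f(x_2) = 6*0.1735^2 + 6*0.1735 + 1.88*|0.1735| = 1.5475


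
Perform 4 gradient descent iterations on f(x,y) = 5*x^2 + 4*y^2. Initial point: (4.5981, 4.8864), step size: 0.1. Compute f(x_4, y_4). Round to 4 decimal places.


Gradient descent on f(x,y) = 5*x^2 + 4*y^2.
Starting point: (4.5981, 4.8864), alpha = 0.1
Step 1: grad_x = 2*5*4.5981 = 45.981, grad_y = 2*4*4.8864 = 39.0912
  x_1 = 4.5981 - 0.1*45.981 = 0.0
  y_1 = 4.8864 - 0.1*39.0912 = 0.9773
Step 2: grad_x = 2*5*0.0 = 0.0, grad_y = 2*4*0.9773 = 7.8182
  x_2 = 0.0 - 0.1*0.0 = 0.0
  y_2 = 0.9773 - 0.1*7.8182 = 0.1955
Step 3: grad_x = 2*5*0.0 = 0.0, grad_y = 2*4*0.1955 = 1.5636
  x_3 = 0.0 - 0.1*0.0 = 0.0
  y_3 = 0.1955 - 0.1*1.5636 = 0.0391
Step 4: grad_x = 2*5*0.0 = 0.0, grad_y = 2*4*0.0391 = 0.3127
  x_4 = 0.0 - 0.1*0.0 = 0.0
  y_4 = 0.0391 - 0.1*0.3127 = 0.0078
f(0.0, 0.0078) = 5*0.0^2 + 4*0.0078^2 = 0.0002


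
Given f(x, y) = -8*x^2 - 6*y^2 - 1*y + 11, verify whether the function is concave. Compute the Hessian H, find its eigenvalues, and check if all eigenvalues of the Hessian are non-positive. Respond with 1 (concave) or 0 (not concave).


The Hessian of f(x,y) = -8*x^2 - 6*y^2 - 1*y + 11 is:
H = [[-16, 0], [0, -12]]
Trace = -16 - 12 = -28
Determinant = -16*-12 - (0)^2 = 192
Discriminant = (-28)^2 - 4*192 = 16.0
Eigenvalues: lambda_1 = -16.0, lambda_2 = -12.0
The function is concave.

1


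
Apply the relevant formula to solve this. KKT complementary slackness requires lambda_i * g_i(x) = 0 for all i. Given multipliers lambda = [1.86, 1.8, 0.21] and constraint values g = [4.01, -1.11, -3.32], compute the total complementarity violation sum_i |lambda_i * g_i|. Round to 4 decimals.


KKT complementary slackness check:
lambda_1 * g_1 = 1.86 * 4.01 = 7.4586
lambda_2 * g_2 = 1.8 * -1.11 = -1.998
lambda_3 * g_3 = 0.21 * -3.32 = -0.6972
Total violation = 7.4586 + 1.998 + 0.6972 = 10.1538


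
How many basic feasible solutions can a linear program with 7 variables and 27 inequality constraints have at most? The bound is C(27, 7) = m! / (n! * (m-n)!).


Each vertex corresponds to some choice of n active constraints out of m, so the number of vertices is at most C(m, n) = m! / (n!(m-n)!).
m = 27, n = 7
Numerator: 27 * 26 * 25 * 24 * 23 * 22 * 21
Denominator: 7! = 5040
C(27, 7) = 888030


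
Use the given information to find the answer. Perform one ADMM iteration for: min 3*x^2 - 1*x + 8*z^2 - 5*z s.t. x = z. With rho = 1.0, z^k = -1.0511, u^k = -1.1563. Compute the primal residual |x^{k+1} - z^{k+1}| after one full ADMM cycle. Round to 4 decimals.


ADMM iteration with rho = 1.0, z^k = -1.0511, u^k = -1.1563
Step 1: x-update.
Minimize 3*x^2 - 1*x + (1.0/2)*(x + 1.0511 - 1.1563)^2
FOC: (2*3 + 1.0)*x = 1 + 1.0*(-1.0511 + 1.1563)
x^{k+1} = 0.1579
Step 2: z-update.
Minimize 8*z^2 - 5*z + (1.0/2)*(0.1579 - z - 1.1563)^2
FOC: (2*8 + 1.0)*z = 5 + 1.0*(0.1579 - 1.1563)
z^{k+1} = 0.2354
Step 3: u-update.
u^{k+1} = -1.1563 + 0.1579 - 0.2354 = -1.2338
Step 4: Primal residual = |0.1579 - 0.2354| = 0.0775


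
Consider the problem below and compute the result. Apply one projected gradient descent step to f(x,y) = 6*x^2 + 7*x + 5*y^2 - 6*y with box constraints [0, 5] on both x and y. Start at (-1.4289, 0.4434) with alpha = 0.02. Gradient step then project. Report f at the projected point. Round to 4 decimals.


Step 1: Compute gradient at (-1.4289, 0.4434).
grad_x = 2*6*-1.4289 + 7 = -10.1468
grad_y = 2*5*0.4434 - 6 = -1.566
Step 2: Gradient step.
x_raw = -1.4289 - 0.02*-10.1468 = -1.226
y_raw = 0.4434 - 0.02*-1.566 = 0.4747
Step 3: Project onto [0, 5].
x_proj = clip(-1.226) = 0.0
y_proj = clip(0.4747) = 0.4747
Step 4: Evaluate f.
f(0.0, 0.4747) = -1.7215


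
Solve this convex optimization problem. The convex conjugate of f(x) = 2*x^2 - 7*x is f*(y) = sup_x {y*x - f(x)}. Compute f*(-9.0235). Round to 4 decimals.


f*(y) = sup_x {y*x - a*x^2 - b*x} = sup_x {(y-b)*x - a*x^2}
FOC: (y - b) - 2a*x = 0 => x* = (y - b)/(2a)
x* = (-9.0235 + 7)/(2*2) = -0.5059
f*(-9.0235) = (y-b)^2/(4a) = (-9.0235 + 7)^2/(4*2)
= 4.0946/8 = 0.5118


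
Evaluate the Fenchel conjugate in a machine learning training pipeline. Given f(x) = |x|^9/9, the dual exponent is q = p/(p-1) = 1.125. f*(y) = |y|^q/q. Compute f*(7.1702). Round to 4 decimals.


The conjugate exponent q satisfies 1/p + 1/q = 1.
p = 9, so q = 9/(9 - 1) = 1.125
|y|^q = 7.1702^1.125 = 9.1722
f*(7.1702) = 9.1722 / 1.125 = 8.1531


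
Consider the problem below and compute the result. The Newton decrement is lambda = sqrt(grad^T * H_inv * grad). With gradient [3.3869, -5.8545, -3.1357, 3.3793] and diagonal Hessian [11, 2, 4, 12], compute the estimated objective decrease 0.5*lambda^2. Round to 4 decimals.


Step 1: H is diagonal, so H^(-1) * g = [0.3079, -2.9273, -0.7839, 0.2816].
Step 2: g^T H^(-1) g = sum_i g_i^2 / H_ii
  = (3.3869)^2/11 + (-5.8545)^2/2 + (-3.1357)^2/4 + (3.3793)^2/12
  = 1.0428 + 17.1376 + 2.4582 + 0.9516 = 21.5902
Step 3: Objective decrease = 0.5 * g^T H^(-1) g = 10.7951


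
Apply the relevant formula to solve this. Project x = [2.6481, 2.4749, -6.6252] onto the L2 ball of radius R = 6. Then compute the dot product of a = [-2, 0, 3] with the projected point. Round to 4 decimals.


Step 1: Compute ||x|| (intermediates to 6 decimals).
||x|| = sqrt(2.6481^2 + 2.4749^2 + (-6.6252)^2) = 7.551876
Step 2: Project.
Since ||x|| > R, scale = R/||x|| = 6/7.551876 = 0.794505, proj(x) = scale * x
proj(x) = [2.103929, 1.96632, -5.263755]
Step 3: Dot product.
a^T * proj(x) = -2*2.103929 + 0*1.96632 + 3*(-5.263755) = -19.9991


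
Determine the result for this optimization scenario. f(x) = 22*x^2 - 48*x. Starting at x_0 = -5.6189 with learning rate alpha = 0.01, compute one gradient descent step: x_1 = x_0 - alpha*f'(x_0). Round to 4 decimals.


We compute the gradient at x_0 and apply the update.
f'(x) = 44*x - 48
f'(-5.6189) = 44*-5.6189 - 48 = -295.2316
x_1 = -5.6189 - 0.01*-295.2316 = -2.6666


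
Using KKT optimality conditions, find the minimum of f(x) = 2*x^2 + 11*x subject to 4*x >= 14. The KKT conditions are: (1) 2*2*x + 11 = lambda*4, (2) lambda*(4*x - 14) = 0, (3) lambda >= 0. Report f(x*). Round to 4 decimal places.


Step 1: Try lambda = 0 (constraint inactive).
x_unc = -11/(2*2) = -2.75
Check: 4*-2.75 = -11.0 < 14 -- violated!
Step 2: Constraint must be active: 4*x = 14
x* = 14/4 = 3.5
lambda = (2*2*3.5 + 11)/4 = 6.25
Step 3: Compute optimal value.
f(x*) = 2*3.5^2 + 11*3.5 = 63.0


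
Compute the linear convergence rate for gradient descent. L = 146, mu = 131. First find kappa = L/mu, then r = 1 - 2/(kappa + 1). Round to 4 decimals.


Step 1: Compute the condition number.
kappa = L/mu = 146/131 = 1.1145
Step 2: Compute the convergence rate.
r = 1 - 2/(kappa + 1) = 1 - 2*mu/(L + mu) = (L - mu)/(L + mu) = 15/277 = 0.0542


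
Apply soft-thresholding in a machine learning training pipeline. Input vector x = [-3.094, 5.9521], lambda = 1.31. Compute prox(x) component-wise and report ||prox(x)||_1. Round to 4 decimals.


Soft-thresholding with lambda = 1.31:
prox(-3.094) = sign(-3.094)*max(|-3.094| - 1.31, 0) = -1.784
prox(5.9521) = sign(5.9521)*max(|5.9521| - 1.31, 0) = 4.6421
prox(x) = [-1.784, 4.6421]
||prox(x)||_1 = 1.784 + 4.6421 = 6.4261


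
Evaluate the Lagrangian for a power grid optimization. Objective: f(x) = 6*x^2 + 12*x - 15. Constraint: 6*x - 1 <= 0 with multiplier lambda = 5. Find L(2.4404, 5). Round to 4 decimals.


Step 1: Evaluate f(x).
f(2.4404) = 6*2.4404^2 + 12*2.4404 - 15 = 50.0181
Step 2: Evaluate g(x).
g(2.4404) = 6*2.4404 - 1 = 13.6424
Step 3: Compute Lagrangian.
L = 50.0181 + 5*13.6424 = 118.2301


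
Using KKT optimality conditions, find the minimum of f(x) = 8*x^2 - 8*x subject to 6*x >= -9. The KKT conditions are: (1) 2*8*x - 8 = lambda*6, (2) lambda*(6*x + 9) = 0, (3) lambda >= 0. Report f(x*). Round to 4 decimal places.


Step 1: Try lambda = 0 (constraint inactive).
Stationarity: 2*8*x - 8 = 0
x* = 8/(2*8) = 0.5
Check constraint: 6*0.5 = 3.0 >= -9 -- satisfied.
Step 2: Compute optimal value.
f(x*) = 8*0.5^2 - 8*0.5 = -2.0


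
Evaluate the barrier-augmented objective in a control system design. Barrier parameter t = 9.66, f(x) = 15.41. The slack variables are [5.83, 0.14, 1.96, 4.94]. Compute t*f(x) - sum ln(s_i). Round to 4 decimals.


Step 1: Compute log-barrier.
ln values: [1.763, -1.9661, 0.6729, 1.5974]
phi = -(1.763 - 1.9661 + 0.6729 + 1.5974) = -2.0672
Step 2: Compute augmented objective.
t*f(x) = 9.66*15.41 = 148.8606
Total = 148.8606 - 2.0672 = 146.7934


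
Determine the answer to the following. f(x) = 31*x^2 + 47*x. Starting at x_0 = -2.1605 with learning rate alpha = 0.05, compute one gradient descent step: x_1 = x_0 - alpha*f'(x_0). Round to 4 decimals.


We compute the gradient at x_0 and apply the update.
f'(x) = 62*x + 47
f'(-2.1605) = 62*-2.1605 + 47 = -86.951
x_1 = -2.1605 - 0.05*-86.951 = 2.1871


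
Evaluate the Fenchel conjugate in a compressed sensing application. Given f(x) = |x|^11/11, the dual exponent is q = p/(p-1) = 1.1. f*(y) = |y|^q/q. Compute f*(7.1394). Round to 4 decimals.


The conjugate exponent q satisfies 1/p + 1/q = 1.
p = 11, so q = 11/(11 - 1) = 1.1
|y|^q = 7.1394^1.1 = 8.6902
f*(7.1394) = 8.6902 / 1.1 = 7.9001


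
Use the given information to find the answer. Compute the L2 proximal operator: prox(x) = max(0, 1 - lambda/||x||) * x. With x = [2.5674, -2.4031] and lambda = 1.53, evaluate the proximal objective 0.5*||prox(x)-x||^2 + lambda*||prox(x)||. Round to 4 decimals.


Step 1: Compute ||x||.
||x|| = 3.5166
Step 2: Compute scaling factor.
scale = max(0, 1 - 1.53/3.5166) = 0.5649
Step 3: prox(x) = [1.4504, -1.3576]
||prox(x)|| = 1.9866
Step 4: Proximal objective.
0.5*||prox-x||^2 = 1.1705
lambda*||prox|| = 3.0395
Total = 4.2099


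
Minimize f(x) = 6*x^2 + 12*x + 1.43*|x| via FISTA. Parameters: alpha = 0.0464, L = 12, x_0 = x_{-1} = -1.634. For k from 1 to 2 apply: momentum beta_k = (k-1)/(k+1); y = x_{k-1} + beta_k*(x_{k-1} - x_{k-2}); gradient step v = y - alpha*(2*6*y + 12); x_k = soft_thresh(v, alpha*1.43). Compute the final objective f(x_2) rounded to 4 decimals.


FISTA on f(x) = 6*x^2 + 12*x + 1.43*|x|
L = 12, alpha = 0.0464
Iteration 1: beta = 0.0, y = -1.634 + 0.0*(-1.634 + 1.634) = -1.634
  grad(y) = -7.608, v = y - alpha*grad = -1.281
  prox(v) = soft_thresh(-1.281, 0.0664) = -1.2146
Iteration 2: beta = 0.3333, y = -1.2146 + 0.3333*(-1.2146 + 1.634) = -1.0748
  grad(y) = -0.8982, v = y - alpha*grad = -1.0332
  prox(v) = soft_thresh(-1.0332, 0.0664) = -0.9668
f(x_2) = 6*(-0.9668)^2 + 12*(-0.9668) + 1.43*|-0.9668| = -4.6108


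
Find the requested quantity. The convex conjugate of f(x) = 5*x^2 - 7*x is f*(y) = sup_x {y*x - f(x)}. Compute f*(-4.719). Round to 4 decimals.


f*(y) = sup_x {y*x - a*x^2 - b*x} = sup_x {(y-b)*x - a*x^2}
FOC: (y - b) - 2a*x = 0 => x* = (y - b)/(2a)
x* = (-4.719 + 7)/(2*5) = 0.2281
f*(-4.719) = (y-b)^2/(4a) = (-4.719 + 7)^2/(4*5)
= 5.203/20 = 0.2601


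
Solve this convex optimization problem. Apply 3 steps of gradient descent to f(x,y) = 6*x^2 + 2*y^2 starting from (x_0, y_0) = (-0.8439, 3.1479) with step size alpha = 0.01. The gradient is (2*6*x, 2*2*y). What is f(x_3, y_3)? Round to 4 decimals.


Gradient descent on f(x,y) = 6*x^2 + 2*y^2.
Starting point: (-0.8439, 3.1479), alpha = 0.01
Step 1: grad_x = 2*6*-0.8439 = -10.1268, grad_y = 2*2*3.1479 = 12.5916
  x_1 = -0.8439 - 0.01*-10.1268 = -0.7426
  y_1 = 3.1479 - 0.01*12.5916 = 3.022
Step 2: grad_x = 2*6*-0.7426 = -8.9116, grad_y = 2*2*3.022 = 12.0879
  x_2 = -0.7426 - 0.01*-8.9116 = -0.6535
  y_2 = 3.022 - 0.01*12.0879 = 2.9011
Step 3: grad_x = 2*6*-0.6535 = -7.8422, grad_y = 2*2*2.9011 = 11.6044
  x_3 = -0.6535 - 0.01*-7.8422 = -0.5751
  y_3 = 2.9011 - 0.01*11.6044 = 2.7851
f(-0.5751, 2.7851) = 6*(-0.5751)^2 + 2*2.7851^2 = 17.4975


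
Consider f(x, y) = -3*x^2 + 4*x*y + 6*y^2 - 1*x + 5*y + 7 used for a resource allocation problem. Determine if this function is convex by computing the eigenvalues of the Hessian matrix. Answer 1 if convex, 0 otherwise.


The Hessian of f(x,y) = -3*x^2 + 4*x*y + 6*y^2 - 1*x + 5*y + 7 is:
H = [[-6, 4], [4, 12]]
Trace = -6 + 12 = 6
Determinant = -6*12 - (4)^2 = -88
Discriminant = (6)^2 - 4*-88 = 388.0
Eigenvalues: lambda_1 = -6.8489, lambda_2 = 12.8489
The function is not convex.

0


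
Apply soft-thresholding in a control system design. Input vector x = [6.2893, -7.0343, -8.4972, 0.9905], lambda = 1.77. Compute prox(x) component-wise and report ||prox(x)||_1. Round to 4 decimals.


Soft-thresholding with lambda = 1.77:
prox(6.2893) = sign(6.2893)*max(|6.2893| - 1.77, 0) = 4.5193
prox(-7.0343) = sign(-7.0343)*max(|-7.0343| - 1.77, 0) = -5.2643
prox(-8.4972) = sign(-8.4972)*max(|-8.4972| - 1.77, 0) = -6.7272
prox(0.9905) = sign(0.9905)*max(|0.9905| - 1.77, 0) = 0.0
prox(x) = [4.5193, -5.2643, -6.7272, 0.0]
||prox(x)||_1 = 4.5193 + 5.2643 + 6.7272 + 0.0 = 16.5108


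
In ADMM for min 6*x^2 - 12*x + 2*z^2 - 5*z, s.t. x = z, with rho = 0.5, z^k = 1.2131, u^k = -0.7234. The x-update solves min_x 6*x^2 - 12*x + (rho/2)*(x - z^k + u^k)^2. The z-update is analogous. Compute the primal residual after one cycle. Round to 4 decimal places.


ADMM iteration with rho = 0.5, z^k = 1.2131, u^k = -0.7234
Step 1: x-update.
Minimize 6*x^2 - 12*x + (0.5/2)*(x - 1.2131 - 0.7234)^2
FOC: (2*6 + 0.5)*x = 12 + 0.5*(1.2131 + 0.7234)
x^{k+1} = 1.0375
Step 2: z-update.
Minimize 2*z^2 - 5*z + (0.5/2)*(1.0375 - z - 0.7234)^2
FOC: (2*2 + 0.5)*z = 5 + 0.5*(1.0375 - 0.7234)
z^{k+1} = 1.146
Step 3: u-update.
u^{k+1} = -0.7234 + 1.0375 - 1.146 = -0.8319
Step 4: Primal residual = |1.0375 - 1.146| = 0.1085


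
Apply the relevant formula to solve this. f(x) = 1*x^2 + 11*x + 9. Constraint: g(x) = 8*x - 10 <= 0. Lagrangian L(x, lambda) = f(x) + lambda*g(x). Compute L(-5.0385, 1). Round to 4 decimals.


Step 1: Evaluate f(x).
f(-5.0385) = 1*(-5.0385)^2 + 11*(-5.0385) + 9 = -21.037
Step 2: Evaluate g(x).
g(-5.0385) = 8*-5.0385 - 10 = -50.308
Step 3: Compute Lagrangian.
L = -21.037 + 1*-50.308 = -71.345


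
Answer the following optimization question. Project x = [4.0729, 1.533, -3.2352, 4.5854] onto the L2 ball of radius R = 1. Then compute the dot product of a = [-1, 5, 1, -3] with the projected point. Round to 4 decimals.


Step 1: Compute ||x|| (intermediates to 6 decimals).
||x|| = sqrt(4.0729^2 + 1.533^2 + (-3.2352)^2 + 4.5854^2) = 7.10148
Step 2: Project.
Since ||x|| > R, scale = R/||x|| = 1/7.10148 = 0.140816, proj(x) = scale * x
proj(x) = [0.573529, 0.215871, -0.455568, 0.645698]
Step 3: Dot product.
a^T * proj(x) = -1*0.573529 + 5*0.215871 + 1*(-0.455568) - 3*0.645698 = -1.8868


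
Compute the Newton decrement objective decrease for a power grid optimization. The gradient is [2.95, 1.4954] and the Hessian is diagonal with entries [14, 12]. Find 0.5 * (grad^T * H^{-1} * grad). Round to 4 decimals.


Step 1: H is diagonal, so H^(-1) * g = [0.2107, 0.1246].
Step 2: g^T H^(-1) g = sum_i g_i^2 / H_ii
  = (2.95)^2/14 + (1.4954)^2/12
  = 0.6216 + 0.1864 = 0.808
Step 3: Objective decrease = 0.5 * g^T H^(-1) g = 0.404


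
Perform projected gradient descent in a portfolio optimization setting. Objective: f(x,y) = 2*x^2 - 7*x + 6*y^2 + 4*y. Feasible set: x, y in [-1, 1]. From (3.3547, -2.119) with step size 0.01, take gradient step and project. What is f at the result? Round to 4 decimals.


Step 1: Compute gradient at (3.3547, -2.119).
grad_x = 2*2*3.3547 - 7 = 6.4188
grad_y = 2*6*-2.119 + 4 = -21.428
Step 2: Gradient step.
x_raw = 3.3547 - 0.01*6.4188 = 3.2905
y_raw = -2.119 - 0.01*-21.428 = -1.9047
Step 3: Project onto [-1, 1].
x_proj = clip(3.2905) = 1.0
y_proj = clip(-1.9047) = -1.0
Step 4: Evaluate f.
f(1.0, -1.0) = -3.0


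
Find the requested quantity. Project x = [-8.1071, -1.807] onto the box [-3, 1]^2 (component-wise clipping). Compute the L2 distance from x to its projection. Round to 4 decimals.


Project each component onto [-3, 1].
clip(-8.1071) = -3.0, clip(-1.807) = -1.807
Projection = [-3.0, -1.807]
Squared diffs: [26.0825, 0.0]
Distance = sqrt(26.0825) = 5.1071


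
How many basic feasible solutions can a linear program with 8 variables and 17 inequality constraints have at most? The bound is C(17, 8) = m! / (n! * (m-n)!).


Each vertex corresponds to some choice of n active constraints out of m, so the number of vertices is at most C(m, n) = m! / (n!(m-n)!).
m = 17, n = 8
Numerator: 17 * 16 * 15 * 14 * 13 * 12 * 11 * 10
Denominator: 8! = 40320
C(17, 8) = 24310


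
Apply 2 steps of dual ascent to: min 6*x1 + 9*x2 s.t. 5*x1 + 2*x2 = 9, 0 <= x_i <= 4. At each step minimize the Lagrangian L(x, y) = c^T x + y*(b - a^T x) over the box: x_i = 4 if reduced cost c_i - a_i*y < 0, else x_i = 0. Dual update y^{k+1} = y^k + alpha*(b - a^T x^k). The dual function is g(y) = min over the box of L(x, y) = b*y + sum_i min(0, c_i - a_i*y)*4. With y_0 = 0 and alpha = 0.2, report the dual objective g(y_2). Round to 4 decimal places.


Dual ascent for LP: min 6*x1 + 9*x2, 5*x1 + 2*x2 = 9, 0 <= x_i <= 4
Step 1: y^k = 0.0, reduced costs: (6.0, 9.0)
  x^k = (0.0, 0.0), subgradient = b - a^T x = 9.0
  y^{k+1} = 0.0 + 0.2*9.0 = 1.8
Step 2: y^k = 1.8, reduced costs: (-3.0, 5.4)
  x^k = (4.0, 0.0), subgradient = b - a^T x = -11.0
  y^{k+1} = 1.8 + 0.2*-11.0 = -0.4
Dual objective at y_2 = -0.4: reduced costs (8.0, 9.8), box minimizer x = (0.0, 0.0)
g(y_2) = b*y + (c1 - a1*y)*x1 + (c2 - a2*y)*x2 = 9*(-0.4) + 8.0*0.0 + 9.8*0.0 = -3.6 + 0.0 + 0.0 = -3.6


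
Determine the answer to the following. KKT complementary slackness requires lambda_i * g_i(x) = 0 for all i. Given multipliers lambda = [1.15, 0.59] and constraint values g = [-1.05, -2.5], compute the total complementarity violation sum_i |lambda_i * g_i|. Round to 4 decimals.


KKT complementary slackness check:
lambda_1 * g_1 = 1.15 * -1.05 = -1.2075
lambda_2 * g_2 = 0.59 * -2.5 = -1.475
Total violation = 1.2075 + 1.475 = 2.6825


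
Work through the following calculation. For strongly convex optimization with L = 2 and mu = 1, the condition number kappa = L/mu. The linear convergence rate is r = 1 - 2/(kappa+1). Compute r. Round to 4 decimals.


Step 1: Compute the condition number.
kappa = L/mu = 2/1 = 2.0
Step 2: Compute the convergence rate.
r = 1 - 2/(kappa + 1) = 1 - 2*mu/(L + mu) = (L - mu)/(L + mu) = 1/3 = 0.3333


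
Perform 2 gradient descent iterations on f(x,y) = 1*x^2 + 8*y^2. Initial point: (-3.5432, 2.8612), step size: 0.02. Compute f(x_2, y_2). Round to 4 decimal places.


Gradient descent on f(x,y) = 1*x^2 + 8*y^2.
Starting point: (-3.5432, 2.8612), alpha = 0.02
Step 1: grad_x = 2*1*-3.5432 = -7.0864, grad_y = 2*8*2.8612 = 45.7792
  x_1 = -3.5432 - 0.02*-7.0864 = -3.4015
  y_1 = 2.8612 - 0.02*45.7792 = 1.9456
Step 2: grad_x = 2*1*-3.4015 = -6.8029, grad_y = 2*8*1.9456 = 31.1299
  x_2 = -3.4015 - 0.02*-6.8029 = -3.2654
  y_2 = 1.9456 - 0.02*31.1299 = 1.323
f(-3.2654, 1.323) = 1*(-3.2654)^2 + 8*1.323^2 = 24.666


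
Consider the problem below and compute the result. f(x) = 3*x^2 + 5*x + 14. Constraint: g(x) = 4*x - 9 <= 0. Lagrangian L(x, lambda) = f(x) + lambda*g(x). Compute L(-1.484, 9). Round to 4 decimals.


Step 1: Evaluate f(x).
f(-1.484) = 3*(-1.484)^2 + 5*(-1.484) + 14 = 13.1868
Step 2: Evaluate g(x).
g(-1.484) = 4*-1.484 - 9 = -14.936
Step 3: Compute Lagrangian.
L = 13.1868 + 9*-14.936 = -121.2372


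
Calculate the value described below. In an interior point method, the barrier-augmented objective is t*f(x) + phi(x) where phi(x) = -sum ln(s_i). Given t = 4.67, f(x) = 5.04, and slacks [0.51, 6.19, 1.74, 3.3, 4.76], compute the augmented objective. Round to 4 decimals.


Step 1: Compute log-barrier.
ln values: [-0.6733, 1.8229, 0.5539, 1.1939, 1.5602]
phi = -(-0.6733 + 1.8229 + 0.5539 + 1.1939 + 1.5602) = -4.4576
Step 2: Compute augmented objective.
t*f(x) = 4.67*5.04 = 23.5368
Total = 23.5368 - 4.4576 = 19.0792
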